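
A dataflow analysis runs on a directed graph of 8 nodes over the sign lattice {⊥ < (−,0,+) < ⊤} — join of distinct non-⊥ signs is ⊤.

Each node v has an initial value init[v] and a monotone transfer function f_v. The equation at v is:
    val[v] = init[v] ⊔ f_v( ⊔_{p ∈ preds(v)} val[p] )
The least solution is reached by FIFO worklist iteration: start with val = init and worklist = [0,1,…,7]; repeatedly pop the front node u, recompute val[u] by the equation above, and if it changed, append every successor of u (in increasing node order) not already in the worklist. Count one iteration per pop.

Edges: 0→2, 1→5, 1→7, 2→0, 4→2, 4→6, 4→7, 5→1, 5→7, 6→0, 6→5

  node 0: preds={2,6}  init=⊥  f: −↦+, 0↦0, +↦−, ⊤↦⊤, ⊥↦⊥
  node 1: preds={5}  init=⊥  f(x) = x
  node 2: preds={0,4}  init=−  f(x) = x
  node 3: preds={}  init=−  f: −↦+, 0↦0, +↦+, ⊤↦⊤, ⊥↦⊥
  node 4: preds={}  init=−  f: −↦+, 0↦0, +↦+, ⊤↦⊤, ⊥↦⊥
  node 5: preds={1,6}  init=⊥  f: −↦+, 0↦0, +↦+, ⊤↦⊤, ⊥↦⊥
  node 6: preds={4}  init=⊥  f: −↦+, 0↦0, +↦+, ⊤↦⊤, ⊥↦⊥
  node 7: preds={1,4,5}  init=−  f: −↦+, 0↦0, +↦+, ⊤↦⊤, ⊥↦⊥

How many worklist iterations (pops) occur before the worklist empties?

14

Worklist (14 pops):
  #1 pop 0: in=− → + (was ⊥); enqueue []
  #2 pop 1: in=⊥ → ⊥ (no change)
  #3 pop 2: in=⊤ → ⊤ (was −); enqueue [0]
  #4 pop 3: in=⊥ → − (no change)
  #5 pop 4: in=⊥ → − (no change)
  #6 pop 5: in=⊥ → ⊥ (no change)
  #7 pop 6: in=− → + (was ⊥); enqueue [5]
  #8 pop 7: in=− → ⊤ (was −); enqueue []
  #9 pop 0: in=⊤ → ⊤ (was +); enqueue [2]
  #10 pop 5: in=+ → + (was ⊥); enqueue [1,7]
  #11 pop 2: in=⊤ → ⊤ (no change)
  #12 pop 1: in=+ → + (was ⊥); enqueue [5]
  #13 pop 7: in=⊤ → ⊤ (no change)
  #14 pop 5: in=+ → + (no change)

Fixpoint:
  val[0] = ⊤
  val[1] = +
  val[2] = ⊤
  val[3] = −
  val[4] = −
  val[5] = +
  val[6] = +
  val[7] = ⊤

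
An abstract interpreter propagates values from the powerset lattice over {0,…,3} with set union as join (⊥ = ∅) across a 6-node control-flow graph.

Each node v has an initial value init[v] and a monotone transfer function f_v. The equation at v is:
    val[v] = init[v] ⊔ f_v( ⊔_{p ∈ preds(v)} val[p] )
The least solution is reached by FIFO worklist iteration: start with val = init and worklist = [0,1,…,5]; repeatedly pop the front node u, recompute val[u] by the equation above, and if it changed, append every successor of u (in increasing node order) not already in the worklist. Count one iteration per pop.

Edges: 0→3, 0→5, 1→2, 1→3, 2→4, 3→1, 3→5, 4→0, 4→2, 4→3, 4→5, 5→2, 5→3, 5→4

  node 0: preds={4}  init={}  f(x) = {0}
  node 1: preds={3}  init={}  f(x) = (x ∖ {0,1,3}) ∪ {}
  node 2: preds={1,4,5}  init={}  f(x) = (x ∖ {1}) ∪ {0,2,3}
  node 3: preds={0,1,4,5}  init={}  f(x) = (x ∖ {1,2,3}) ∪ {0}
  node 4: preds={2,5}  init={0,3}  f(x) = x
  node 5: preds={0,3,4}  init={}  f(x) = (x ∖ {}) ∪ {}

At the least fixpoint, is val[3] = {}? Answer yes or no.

no

Trace (11 dequeues):
  [1] u=0 | in {0,3} | out {0} | prev {} | push {}
  [2] u=1 | in {} | out {} | ==
  [3] u=2 | in {0,3} | out {0,2,3} | prev {} | push {}
  [4] u=3 | in {0,3} | out {0} | prev {} | push {1}
  [5] u=4 | in {0,2,3} | out {0,2,3} | prev {0,3} | push {0,2,3}
  [6] u=5 | in {0,2,3} | out {0,2,3} | prev {} | push {4}
  [7] u=1 | in {0} | out {} | ==
  [8] u=0 | in {0,2,3} | out {0} | ==
  [9] u=2 | in {0,2,3} | out {0,2,3} | ==
  [10] u=3 | in {0,2,3} | out {0} | ==
  [11] u=4 | in {0,2,3} | out {0,2,3} | ==

Converged values:
  [0] {0}
  [1] {}
  [2] {0,2,3}
  [3] {0}
  [4] {0,2,3}
  [5] {0,2,3}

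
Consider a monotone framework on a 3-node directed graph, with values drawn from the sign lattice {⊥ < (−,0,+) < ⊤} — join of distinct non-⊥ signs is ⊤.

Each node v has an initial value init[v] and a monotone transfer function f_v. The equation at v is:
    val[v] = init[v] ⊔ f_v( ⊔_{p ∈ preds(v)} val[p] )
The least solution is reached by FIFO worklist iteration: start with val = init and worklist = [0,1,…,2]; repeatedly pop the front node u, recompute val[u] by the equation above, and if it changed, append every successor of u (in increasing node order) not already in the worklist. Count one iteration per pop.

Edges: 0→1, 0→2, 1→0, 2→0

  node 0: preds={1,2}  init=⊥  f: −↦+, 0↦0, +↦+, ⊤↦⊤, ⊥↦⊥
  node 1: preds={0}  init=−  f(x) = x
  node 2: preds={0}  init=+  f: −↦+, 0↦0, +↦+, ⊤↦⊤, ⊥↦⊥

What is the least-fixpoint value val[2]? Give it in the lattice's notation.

Iteration log — 4 steps:
  step 1. node 0  ⊔preds=⊤  new=⊤  old=⊥  +wl: 
  step 2. node 1  ⊔preds=⊤  new=⊤  old=−  +wl: 0
  step 3. node 2  ⊔preds=⊤  new=⊤  old=+  +wl: 
  step 4. node 0  ⊔preds=⊤  new=⊤  stable

Least fixpoint reached:
  node 0: ⊤
  node 1: ⊤
  node 2: ⊤

⊤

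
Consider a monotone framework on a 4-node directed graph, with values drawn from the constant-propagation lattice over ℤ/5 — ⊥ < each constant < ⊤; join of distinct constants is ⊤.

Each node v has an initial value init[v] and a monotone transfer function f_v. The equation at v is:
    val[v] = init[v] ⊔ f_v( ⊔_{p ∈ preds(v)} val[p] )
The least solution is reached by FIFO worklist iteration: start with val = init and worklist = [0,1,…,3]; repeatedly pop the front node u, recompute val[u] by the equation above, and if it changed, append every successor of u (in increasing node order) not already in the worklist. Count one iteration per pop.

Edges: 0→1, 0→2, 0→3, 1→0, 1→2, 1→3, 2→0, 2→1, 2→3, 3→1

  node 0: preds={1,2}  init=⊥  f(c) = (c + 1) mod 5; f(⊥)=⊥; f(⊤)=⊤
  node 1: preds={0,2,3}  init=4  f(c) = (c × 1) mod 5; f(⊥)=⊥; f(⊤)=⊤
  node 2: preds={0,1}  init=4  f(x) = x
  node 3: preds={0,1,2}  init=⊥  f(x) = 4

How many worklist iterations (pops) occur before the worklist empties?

Trace (8 dequeues):
  [1] u=0 | in 4 | out 0 | prev ⊥ | push {}
  [2] u=1 | in ⊤ | out ⊤ | prev 4 | push {0}
  [3] u=2 | in ⊤ | out ⊤ | prev 4 | push {1}
  [4] u=3 | in ⊤ | out 4 | prev ⊥ | push {}
  [5] u=0 | in ⊤ | out ⊤ | prev 0 | push {2,3}
  [6] u=1 | in ⊤ | out ⊤ | ==
  [7] u=2 | in ⊤ | out ⊤ | ==
  [8] u=3 | in ⊤ | out 4 | ==

Converged values:
  [0] ⊤
  [1] ⊤
  [2] ⊤
  [3] 4

8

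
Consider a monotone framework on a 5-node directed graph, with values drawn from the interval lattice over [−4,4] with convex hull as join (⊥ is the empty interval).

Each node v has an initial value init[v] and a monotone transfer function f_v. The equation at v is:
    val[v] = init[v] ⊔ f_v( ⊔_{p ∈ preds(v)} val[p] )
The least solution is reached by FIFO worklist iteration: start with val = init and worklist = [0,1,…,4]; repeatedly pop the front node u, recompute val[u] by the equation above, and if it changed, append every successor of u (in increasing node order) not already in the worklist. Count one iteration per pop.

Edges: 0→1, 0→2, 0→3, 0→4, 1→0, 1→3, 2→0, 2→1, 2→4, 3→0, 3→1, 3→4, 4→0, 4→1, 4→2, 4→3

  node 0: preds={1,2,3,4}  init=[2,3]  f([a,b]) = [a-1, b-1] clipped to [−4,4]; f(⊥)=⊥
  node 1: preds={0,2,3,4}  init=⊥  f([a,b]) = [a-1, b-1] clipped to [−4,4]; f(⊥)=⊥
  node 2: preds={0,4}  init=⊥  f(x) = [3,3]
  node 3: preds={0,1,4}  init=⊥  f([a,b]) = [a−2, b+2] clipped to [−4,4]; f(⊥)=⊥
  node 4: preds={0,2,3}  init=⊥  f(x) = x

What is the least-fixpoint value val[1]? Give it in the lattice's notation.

Trace (16 dequeues):
  [1] u=0 | in ⊥ | out [2,3] | ==
  [2] u=1 | in [2,3] | out [1,2] | prev ⊥ | push {0}
  [3] u=2 | in [2,3] | out [3,3] | prev ⊥ | push {1}
  [4] u=3 | in [1,3] | out [-1,4] | prev ⊥ | push {}
  [5] u=4 | in [-1,4] | out [-1,4] | prev ⊥ | push {2,3}
  [6] u=0 | in [-1,4] | out [-2,3] | prev [2,3] | push {4}
  [7] u=1 | in [-2,4] | out [-3,3] | prev [1,2] | push {0}
  [8] u=2 | in [-2,4] | out [3,3] | ==
  [9] u=3 | in [-3,4] | out [-4,4] | prev [-1,4] | push {1}
  [10] u=4 | in [-4,4] | out [-4,4] | prev [-1,4] | push {2,3}
  [11] u=0 | in [-4,4] | out [-4,3] | prev [-2,3] | push {4}
  [12] u=1 | in [-4,4] | out [-4,3] | prev [-3,3] | push {0}
  [13] u=2 | in [-4,4] | out [3,3] | ==
  [14] u=3 | in [-4,4] | out [-4,4] | ==
  [15] u=4 | in [-4,4] | out [-4,4] | ==
  [16] u=0 | in [-4,4] | out [-4,3] | ==

Converged values:
  [0] [-4,3]
  [1] [-4,3]
  [2] [3,3]
  [3] [-4,4]
  [4] [-4,4]

[-4,3]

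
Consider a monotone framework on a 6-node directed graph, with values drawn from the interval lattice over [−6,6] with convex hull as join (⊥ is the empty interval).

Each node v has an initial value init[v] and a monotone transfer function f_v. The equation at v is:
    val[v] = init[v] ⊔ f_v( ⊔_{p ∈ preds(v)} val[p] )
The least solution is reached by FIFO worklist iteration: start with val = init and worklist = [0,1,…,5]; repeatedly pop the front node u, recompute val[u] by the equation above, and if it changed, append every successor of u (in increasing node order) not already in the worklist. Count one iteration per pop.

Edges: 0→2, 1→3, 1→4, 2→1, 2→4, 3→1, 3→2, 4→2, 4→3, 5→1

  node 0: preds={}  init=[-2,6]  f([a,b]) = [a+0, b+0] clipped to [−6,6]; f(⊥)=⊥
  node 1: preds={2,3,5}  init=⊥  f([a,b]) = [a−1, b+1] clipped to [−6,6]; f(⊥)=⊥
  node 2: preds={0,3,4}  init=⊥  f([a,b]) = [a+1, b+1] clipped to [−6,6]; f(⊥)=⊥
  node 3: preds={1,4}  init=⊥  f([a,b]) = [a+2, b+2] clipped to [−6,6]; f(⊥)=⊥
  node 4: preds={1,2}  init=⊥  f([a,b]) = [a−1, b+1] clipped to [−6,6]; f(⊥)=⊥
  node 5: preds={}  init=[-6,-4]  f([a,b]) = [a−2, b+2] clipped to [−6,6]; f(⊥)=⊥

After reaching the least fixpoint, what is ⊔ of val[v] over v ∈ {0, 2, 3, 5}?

Trace (12 dequeues):
  [1] u=0 | in ⊥ | out [-2,6] | ==
  [2] u=1 | in [-6,-4] | out [-6,-3] | prev ⊥ | push {}
  [3] u=2 | in [-2,6] | out [-1,6] | prev ⊥ | push {1}
  [4] u=3 | in [-6,-3] | out [-4,-1] | prev ⊥ | push {2}
  [5] u=4 | in [-6,6] | out [-6,6] | prev ⊥ | push {3}
  [6] u=5 | in ⊥ | out [-6,-4] | ==
  [7] u=1 | in [-6,6] | out [-6,6] | prev [-6,-3] | push {4}
  [8] u=2 | in [-6,6] | out [-5,6] | prev [-1,6] | push {1}
  [9] u=3 | in [-6,6] | out [-4,6] | prev [-4,-1] | push {2}
  [10] u=4 | in [-6,6] | out [-6,6] | ==
  [11] u=1 | in [-6,6] | out [-6,6] | ==
  [12] u=2 | in [-6,6] | out [-5,6] | ==

Converged values:
  [0] [-2,6]
  [1] [-6,6]
  [2] [-5,6]
  [3] [-4,6]
  [4] [-6,6]
  [5] [-6,-4]

[-6,6]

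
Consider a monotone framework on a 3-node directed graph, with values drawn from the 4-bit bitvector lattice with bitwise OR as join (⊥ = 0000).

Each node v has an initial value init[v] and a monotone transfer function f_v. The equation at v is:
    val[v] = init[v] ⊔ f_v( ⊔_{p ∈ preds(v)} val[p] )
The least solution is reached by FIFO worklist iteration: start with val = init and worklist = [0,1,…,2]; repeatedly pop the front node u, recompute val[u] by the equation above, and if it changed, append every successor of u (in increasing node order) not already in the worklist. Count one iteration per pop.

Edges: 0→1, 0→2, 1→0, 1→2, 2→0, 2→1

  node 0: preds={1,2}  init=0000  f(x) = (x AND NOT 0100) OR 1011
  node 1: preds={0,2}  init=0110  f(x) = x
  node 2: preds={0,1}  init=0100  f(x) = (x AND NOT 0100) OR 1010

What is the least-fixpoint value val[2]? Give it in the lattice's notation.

1111

Iteration log — 5 steps:
  step 1. node 0  ⊔preds=0110  new=1011  old=0000  +wl: 
  step 2. node 1  ⊔preds=1111  new=1111  old=0110  +wl: 0
  step 3. node 2  ⊔preds=1111  new=1111  old=0100  +wl: 1
  step 4. node 0  ⊔preds=1111  new=1011  stable
  step 5. node 1  ⊔preds=1111  new=1111  stable

Least fixpoint reached:
  node 0: 1011
  node 1: 1111
  node 2: 1111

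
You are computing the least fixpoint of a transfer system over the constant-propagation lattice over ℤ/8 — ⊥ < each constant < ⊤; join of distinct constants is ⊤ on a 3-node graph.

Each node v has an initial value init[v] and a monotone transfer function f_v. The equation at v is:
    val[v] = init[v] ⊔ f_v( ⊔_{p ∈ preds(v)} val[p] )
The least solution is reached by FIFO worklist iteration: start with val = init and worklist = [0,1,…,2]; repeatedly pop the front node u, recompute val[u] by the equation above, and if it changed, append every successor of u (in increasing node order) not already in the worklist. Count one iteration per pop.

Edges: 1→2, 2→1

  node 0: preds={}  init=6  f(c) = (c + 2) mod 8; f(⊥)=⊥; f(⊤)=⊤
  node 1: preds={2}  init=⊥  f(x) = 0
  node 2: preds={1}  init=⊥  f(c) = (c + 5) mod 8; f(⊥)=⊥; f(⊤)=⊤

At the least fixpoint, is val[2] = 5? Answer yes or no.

Trace (4 dequeues):
  [1] u=0 | in ⊥ | out 6 | ==
  [2] u=1 | in ⊥ | out 0 | prev ⊥ | push {}
  [3] u=2 | in 0 | out 5 | prev ⊥ | push {1}
  [4] u=1 | in 5 | out 0 | ==

Converged values:
  [0] 6
  [1] 0
  [2] 5

yes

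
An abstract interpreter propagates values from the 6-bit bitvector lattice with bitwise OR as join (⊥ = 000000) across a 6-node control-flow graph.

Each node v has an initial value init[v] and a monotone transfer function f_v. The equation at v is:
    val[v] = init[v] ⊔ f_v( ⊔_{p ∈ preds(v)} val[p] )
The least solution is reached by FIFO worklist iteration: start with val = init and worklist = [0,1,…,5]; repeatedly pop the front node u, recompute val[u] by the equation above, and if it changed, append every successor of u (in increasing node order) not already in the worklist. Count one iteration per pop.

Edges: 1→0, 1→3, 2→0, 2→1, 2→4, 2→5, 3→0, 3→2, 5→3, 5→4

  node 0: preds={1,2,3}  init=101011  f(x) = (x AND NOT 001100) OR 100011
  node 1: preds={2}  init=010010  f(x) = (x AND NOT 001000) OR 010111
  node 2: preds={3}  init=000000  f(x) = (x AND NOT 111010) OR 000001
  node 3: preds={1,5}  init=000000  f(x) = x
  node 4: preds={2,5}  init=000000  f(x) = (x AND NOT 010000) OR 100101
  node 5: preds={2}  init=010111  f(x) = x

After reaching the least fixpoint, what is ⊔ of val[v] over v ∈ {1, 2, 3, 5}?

010111

Iteration log — 13 steps:
  step 1. node 0  ⊔preds=010010  new=111011  old=101011  +wl: 
  step 2. node 1  ⊔preds=000000  new=010111  old=010010  +wl: 0
  step 3. node 2  ⊔preds=000000  new=000001  old=000000  +wl: 1
  step 4. node 3  ⊔preds=010111  new=010111  old=000000  +wl: 2
  step 5. node 4  ⊔preds=010111  new=100111  old=000000  +wl: 
  step 6. node 5  ⊔preds=000001  new=010111  stable
  step 7. node 0  ⊔preds=010111  new=111011  stable
  step 8. node 1  ⊔preds=000001  new=010111  stable
  step 9. node 2  ⊔preds=010111  new=000101  old=000001  +wl: 0,1,4,5
  step 10. node 0  ⊔preds=010111  new=111011  stable
  step 11. node 1  ⊔preds=000101  new=010111  stable
  step 12. node 4  ⊔preds=010111  new=100111  stable
  step 13. node 5  ⊔preds=000101  new=010111  stable

Least fixpoint reached:
  node 0: 111011
  node 1: 010111
  node 2: 000101
  node 3: 010111
  node 4: 100111
  node 5: 010111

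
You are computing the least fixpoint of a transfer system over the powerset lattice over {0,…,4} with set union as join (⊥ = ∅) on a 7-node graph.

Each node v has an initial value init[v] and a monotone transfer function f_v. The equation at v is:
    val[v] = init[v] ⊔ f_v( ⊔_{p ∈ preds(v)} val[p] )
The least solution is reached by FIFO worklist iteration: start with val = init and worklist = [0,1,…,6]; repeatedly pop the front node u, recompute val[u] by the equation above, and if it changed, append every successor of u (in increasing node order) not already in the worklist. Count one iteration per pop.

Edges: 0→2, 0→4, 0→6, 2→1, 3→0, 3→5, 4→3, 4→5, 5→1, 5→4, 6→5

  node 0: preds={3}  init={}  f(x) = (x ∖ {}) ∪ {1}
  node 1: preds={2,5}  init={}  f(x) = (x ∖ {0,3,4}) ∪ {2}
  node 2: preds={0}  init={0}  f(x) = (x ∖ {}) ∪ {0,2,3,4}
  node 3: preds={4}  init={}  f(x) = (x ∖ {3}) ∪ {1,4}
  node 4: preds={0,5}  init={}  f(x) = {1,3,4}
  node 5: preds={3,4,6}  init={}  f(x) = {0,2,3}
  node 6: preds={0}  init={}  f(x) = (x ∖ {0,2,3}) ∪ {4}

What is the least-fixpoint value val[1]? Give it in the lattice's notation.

Trace (14 dequeues):
  [1] u=0 | in {} | out {1} | prev {} | push {}
  [2] u=1 | in {0} | out {2} | prev {} | push {}
  [3] u=2 | in {1} | out {0,1,2,3,4} | prev {0} | push {1}
  [4] u=3 | in {} | out {1,4} | prev {} | push {0}
  [5] u=4 | in {1} | out {1,3,4} | prev {} | push {3}
  [6] u=5 | in {1,3,4} | out {0,2,3} | prev {} | push {4}
  [7] u=6 | in {1} | out {1,4} | prev {} | push {5}
  [8] u=1 | in {0,1,2,3,4} | out {1,2} | prev {2} | push {}
  [9] u=0 | in {1,4} | out {1,4} | prev {1} | push {2,6}
  [10] u=3 | in {1,3,4} | out {1,4} | ==
  [11] u=4 | in {0,1,2,3,4} | out {1,3,4} | ==
  [12] u=5 | in {1,3,4} | out {0,2,3} | ==
  [13] u=2 | in {1,4} | out {0,1,2,3,4} | ==
  [14] u=6 | in {1,4} | out {1,4} | ==

Converged values:
  [0] {1,4}
  [1] {1,2}
  [2] {0,1,2,3,4}
  [3] {1,4}
  [4] {1,3,4}
  [5] {0,2,3}
  [6] {1,4}

{1,2}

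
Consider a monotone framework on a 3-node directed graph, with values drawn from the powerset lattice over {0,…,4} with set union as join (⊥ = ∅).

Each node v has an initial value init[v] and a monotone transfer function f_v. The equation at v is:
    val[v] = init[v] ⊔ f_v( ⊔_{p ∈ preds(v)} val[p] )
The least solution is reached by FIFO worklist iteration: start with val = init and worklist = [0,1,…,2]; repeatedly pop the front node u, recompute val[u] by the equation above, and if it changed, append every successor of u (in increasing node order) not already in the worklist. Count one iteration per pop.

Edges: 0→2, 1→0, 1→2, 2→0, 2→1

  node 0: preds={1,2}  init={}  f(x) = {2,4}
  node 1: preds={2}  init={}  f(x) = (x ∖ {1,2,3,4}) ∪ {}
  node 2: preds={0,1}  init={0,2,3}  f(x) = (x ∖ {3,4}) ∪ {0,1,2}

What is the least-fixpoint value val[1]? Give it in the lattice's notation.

Iteration log — 5 steps:
  step 1. node 0  ⊔preds={0,2,3}  new={2,4}  old={}  +wl: 
  step 2. node 1  ⊔preds={0,2,3}  new={0}  old={}  +wl: 0
  step 3. node 2  ⊔preds={0,2,4}  new={0,1,2,3}  old={0,2,3}  +wl: 1
  step 4. node 0  ⊔preds={0,1,2,3}  new={2,4}  stable
  step 5. node 1  ⊔preds={0,1,2,3}  new={0}  stable

Least fixpoint reached:
  node 0: {2,4}
  node 1: {0}
  node 2: {0,1,2,3}

{0}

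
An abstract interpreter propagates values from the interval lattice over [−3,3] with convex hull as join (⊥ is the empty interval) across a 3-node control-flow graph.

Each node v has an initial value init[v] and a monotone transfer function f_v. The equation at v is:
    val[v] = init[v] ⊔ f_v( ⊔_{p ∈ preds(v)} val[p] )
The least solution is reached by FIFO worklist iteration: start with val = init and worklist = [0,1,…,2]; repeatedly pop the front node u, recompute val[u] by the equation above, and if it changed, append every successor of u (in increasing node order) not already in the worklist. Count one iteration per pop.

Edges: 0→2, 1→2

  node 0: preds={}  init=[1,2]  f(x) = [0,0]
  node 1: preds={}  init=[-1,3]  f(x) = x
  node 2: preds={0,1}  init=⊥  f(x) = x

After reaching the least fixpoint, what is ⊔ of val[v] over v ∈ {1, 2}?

Iteration log — 3 steps:
  step 1. node 0  ⊔preds=⊥  new=[0,2]  old=[1,2]  +wl: 
  step 2. node 1  ⊔preds=⊥  new=[-1,3]  stable
  step 3. node 2  ⊔preds=[-1,3]  new=[-1,3]  old=⊥  +wl: 

Least fixpoint reached:
  node 0: [0,2]
  node 1: [-1,3]
  node 2: [-1,3]

[-1,3]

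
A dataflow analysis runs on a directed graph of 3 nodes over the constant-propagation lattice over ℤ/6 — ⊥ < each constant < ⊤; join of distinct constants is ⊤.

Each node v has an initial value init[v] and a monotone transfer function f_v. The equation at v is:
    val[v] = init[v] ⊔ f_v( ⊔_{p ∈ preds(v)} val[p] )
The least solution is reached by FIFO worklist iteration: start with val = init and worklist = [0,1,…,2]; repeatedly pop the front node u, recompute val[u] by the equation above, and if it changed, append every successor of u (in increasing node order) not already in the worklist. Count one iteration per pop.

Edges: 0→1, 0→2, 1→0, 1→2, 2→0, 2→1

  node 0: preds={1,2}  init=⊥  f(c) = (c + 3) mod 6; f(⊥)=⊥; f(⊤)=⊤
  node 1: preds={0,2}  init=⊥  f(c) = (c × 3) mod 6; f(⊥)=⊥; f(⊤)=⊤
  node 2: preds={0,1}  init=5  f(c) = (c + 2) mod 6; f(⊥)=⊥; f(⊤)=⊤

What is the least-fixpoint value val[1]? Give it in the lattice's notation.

Iteration log — 6 steps:
  step 1. node 0  ⊔preds=5  new=2  old=⊥  +wl: 
  step 2. node 1  ⊔preds=⊤  new=⊤  old=⊥  +wl: 0
  step 3. node 2  ⊔preds=⊤  new=⊤  old=5  +wl: 1
  step 4. node 0  ⊔preds=⊤  new=⊤  old=2  +wl: 2
  step 5. node 1  ⊔preds=⊤  new=⊤  stable
  step 6. node 2  ⊔preds=⊤  new=⊤  stable

Least fixpoint reached:
  node 0: ⊤
  node 1: ⊤
  node 2: ⊤

⊤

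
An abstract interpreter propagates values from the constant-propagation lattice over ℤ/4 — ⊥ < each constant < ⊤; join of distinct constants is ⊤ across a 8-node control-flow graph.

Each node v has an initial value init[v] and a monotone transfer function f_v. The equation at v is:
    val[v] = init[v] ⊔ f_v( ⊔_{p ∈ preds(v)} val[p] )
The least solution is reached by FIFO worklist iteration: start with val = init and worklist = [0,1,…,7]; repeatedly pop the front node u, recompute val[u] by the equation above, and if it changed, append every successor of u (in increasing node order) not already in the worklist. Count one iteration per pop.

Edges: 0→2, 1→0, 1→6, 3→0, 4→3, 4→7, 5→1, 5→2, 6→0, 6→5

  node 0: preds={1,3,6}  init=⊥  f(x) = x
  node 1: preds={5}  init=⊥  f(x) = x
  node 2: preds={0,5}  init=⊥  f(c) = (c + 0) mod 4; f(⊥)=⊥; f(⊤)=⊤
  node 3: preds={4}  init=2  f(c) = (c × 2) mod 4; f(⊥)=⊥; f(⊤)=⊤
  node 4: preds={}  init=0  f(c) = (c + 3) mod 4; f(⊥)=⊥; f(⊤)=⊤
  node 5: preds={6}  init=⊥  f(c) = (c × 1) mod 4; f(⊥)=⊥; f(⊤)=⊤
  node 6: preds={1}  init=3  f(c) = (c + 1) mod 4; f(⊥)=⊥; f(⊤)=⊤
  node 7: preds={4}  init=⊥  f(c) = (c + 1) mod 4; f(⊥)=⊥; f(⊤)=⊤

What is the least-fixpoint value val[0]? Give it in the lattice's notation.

⊤

Worklist (19 pops):
  #1 pop 0: in=⊤ → ⊤ (was ⊥); enqueue []
  #2 pop 1: in=⊥ → ⊥ (no change)
  #3 pop 2: in=⊤ → ⊤ (was ⊥); enqueue []
  #4 pop 3: in=0 → ⊤ (was 2); enqueue [0]
  #5 pop 4: in=⊥ → 0 (no change)
  #6 pop 5: in=3 → 3 (was ⊥); enqueue [1,2]
  #7 pop 6: in=⊥ → 3 (no change)
  #8 pop 7: in=0 → 1 (was ⊥); enqueue []
  #9 pop 0: in=⊤ → ⊤ (no change)
  #10 pop 1: in=3 → 3 (was ⊥); enqueue [0,6]
  #11 pop 2: in=⊤ → ⊤ (no change)
  #12 pop 0: in=⊤ → ⊤ (no change)
  #13 pop 6: in=3 → ⊤ (was 3); enqueue [0,5]
  #14 pop 0: in=⊤ → ⊤ (no change)
  #15 pop 5: in=⊤ → ⊤ (was 3); enqueue [1,2]
  #16 pop 1: in=⊤ → ⊤ (was 3); enqueue [0,6]
  #17 pop 2: in=⊤ → ⊤ (no change)
  #18 pop 0: in=⊤ → ⊤ (no change)
  #19 pop 6: in=⊤ → ⊤ (no change)

Fixpoint:
  val[0] = ⊤
  val[1] = ⊤
  val[2] = ⊤
  val[3] = ⊤
  val[4] = 0
  val[5] = ⊤
  val[6] = ⊤
  val[7] = 1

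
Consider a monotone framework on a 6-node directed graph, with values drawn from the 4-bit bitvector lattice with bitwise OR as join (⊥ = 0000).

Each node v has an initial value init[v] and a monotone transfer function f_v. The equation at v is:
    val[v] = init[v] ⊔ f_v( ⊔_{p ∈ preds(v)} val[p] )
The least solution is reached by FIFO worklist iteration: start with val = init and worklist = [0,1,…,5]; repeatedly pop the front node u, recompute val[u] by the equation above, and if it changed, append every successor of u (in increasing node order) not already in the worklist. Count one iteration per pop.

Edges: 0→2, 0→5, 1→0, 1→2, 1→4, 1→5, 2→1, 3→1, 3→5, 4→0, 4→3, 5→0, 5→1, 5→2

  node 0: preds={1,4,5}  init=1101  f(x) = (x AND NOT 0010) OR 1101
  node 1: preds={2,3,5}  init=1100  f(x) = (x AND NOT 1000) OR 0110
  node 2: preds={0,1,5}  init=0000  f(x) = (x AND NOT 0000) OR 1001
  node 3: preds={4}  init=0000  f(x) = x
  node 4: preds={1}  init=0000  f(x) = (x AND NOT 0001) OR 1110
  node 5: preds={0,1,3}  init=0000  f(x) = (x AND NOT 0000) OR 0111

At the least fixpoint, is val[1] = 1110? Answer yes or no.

no

Iteration log — 14 steps:
  step 1. node 0  ⊔preds=1100  new=1101  stable
  step 2. node 1  ⊔preds=0000  new=1110  old=1100  +wl: 0
  step 3. node 2  ⊔preds=1111  new=1111  old=0000  +wl: 1
  step 4. node 3  ⊔preds=0000  new=0000  stable
  step 5. node 4  ⊔preds=1110  new=1110  old=0000  +wl: 3
  step 6. node 5  ⊔preds=1111  new=1111  old=0000  +wl: 2
  step 7. node 0  ⊔preds=1111  new=1101  stable
  step 8. node 1  ⊔preds=1111  new=1111  old=1110  +wl: 0,4,5
  step 9. node 3  ⊔preds=1110  new=1110  old=0000  +wl: 1
  step 10. node 2  ⊔preds=1111  new=1111  stable
  step 11. node 0  ⊔preds=1111  new=1101  stable
  step 12. node 4  ⊔preds=1111  new=1110  stable
  step 13. node 5  ⊔preds=1111  new=1111  stable
  step 14. node 1  ⊔preds=1111  new=1111  stable

Least fixpoint reached:
  node 0: 1101
  node 1: 1111
  node 2: 1111
  node 3: 1110
  node 4: 1110
  node 5: 1111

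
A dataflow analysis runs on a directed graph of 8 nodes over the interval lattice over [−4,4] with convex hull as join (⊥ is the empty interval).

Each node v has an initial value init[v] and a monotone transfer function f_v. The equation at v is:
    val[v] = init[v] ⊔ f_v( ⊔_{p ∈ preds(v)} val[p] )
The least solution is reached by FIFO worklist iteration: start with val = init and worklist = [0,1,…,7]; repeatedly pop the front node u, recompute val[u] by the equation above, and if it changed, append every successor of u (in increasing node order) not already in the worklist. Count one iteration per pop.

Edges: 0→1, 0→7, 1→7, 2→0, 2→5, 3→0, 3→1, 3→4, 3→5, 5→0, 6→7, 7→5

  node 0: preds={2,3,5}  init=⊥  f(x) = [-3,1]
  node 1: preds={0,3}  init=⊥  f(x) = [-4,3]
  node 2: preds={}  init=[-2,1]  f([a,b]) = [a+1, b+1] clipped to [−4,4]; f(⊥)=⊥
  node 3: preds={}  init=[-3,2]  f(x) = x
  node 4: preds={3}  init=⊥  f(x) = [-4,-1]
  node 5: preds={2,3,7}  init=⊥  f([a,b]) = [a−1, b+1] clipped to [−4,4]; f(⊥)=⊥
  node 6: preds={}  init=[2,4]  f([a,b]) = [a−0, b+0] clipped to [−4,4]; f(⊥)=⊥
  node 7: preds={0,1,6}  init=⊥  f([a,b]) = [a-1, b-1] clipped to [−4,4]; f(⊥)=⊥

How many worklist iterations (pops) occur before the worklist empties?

11

Worklist (11 pops):
  #1 pop 0: in=[-3,2] → [-3,1] (was ⊥); enqueue []
  #2 pop 1: in=[-3,2] → [-4,3] (was ⊥); enqueue []
  #3 pop 2: in=⊥ → [-2,1] (no change)
  #4 pop 3: in=⊥ → [-3,2] (no change)
  #5 pop 4: in=[-3,2] → [-4,-1] (was ⊥); enqueue []
  #6 pop 5: in=[-3,2] → [-4,3] (was ⊥); enqueue [0]
  #7 pop 6: in=⊥ → [2,4] (no change)
  #8 pop 7: in=[-4,4] → [-4,3] (was ⊥); enqueue [5]
  #9 pop 0: in=[-4,3] → [-3,1] (no change)
  #10 pop 5: in=[-4,3] → [-4,4] (was [-4,3]); enqueue [0]
  #11 pop 0: in=[-4,4] → [-3,1] (no change)

Fixpoint:
  val[0] = [-3,1]
  val[1] = [-4,3]
  val[2] = [-2,1]
  val[3] = [-3,2]
  val[4] = [-4,-1]
  val[5] = [-4,4]
  val[6] = [2,4]
  val[7] = [-4,3]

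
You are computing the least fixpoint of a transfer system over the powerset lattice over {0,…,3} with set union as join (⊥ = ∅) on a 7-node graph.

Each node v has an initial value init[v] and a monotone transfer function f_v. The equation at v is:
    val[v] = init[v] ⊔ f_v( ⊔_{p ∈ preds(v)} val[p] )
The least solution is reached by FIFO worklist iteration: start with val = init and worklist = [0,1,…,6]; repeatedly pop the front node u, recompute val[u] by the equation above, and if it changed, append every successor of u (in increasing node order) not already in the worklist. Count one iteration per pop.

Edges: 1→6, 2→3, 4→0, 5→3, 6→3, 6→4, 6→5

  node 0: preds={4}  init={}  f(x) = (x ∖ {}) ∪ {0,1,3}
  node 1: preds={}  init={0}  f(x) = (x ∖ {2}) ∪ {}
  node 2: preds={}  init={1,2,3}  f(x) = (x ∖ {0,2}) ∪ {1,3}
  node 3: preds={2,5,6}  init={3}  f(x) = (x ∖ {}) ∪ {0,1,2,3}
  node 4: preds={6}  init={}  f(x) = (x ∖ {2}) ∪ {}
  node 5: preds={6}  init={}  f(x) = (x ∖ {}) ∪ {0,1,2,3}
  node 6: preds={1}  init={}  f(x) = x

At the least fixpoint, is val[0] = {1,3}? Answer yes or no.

no

Iteration log — 11 steps:
  step 1. node 0  ⊔preds={}  new={0,1,3}  old={}  +wl: 
  step 2. node 1  ⊔preds={}  new={0}  stable
  step 3. node 2  ⊔preds={}  new={1,2,3}  stable
  step 4. node 3  ⊔preds={1,2,3}  new={0,1,2,3}  old={3}  +wl: 
  step 5. node 4  ⊔preds={}  new={}  stable
  step 6. node 5  ⊔preds={}  new={0,1,2,3}  old={}  +wl: 3
  step 7. node 6  ⊔preds={0}  new={0}  old={}  +wl: 4,5
  step 8. node 3  ⊔preds={0,1,2,3}  new={0,1,2,3}  stable
  step 9. node 4  ⊔preds={0}  new={0}  old={}  +wl: 0
  step 10. node 5  ⊔preds={0}  new={0,1,2,3}  stable
  step 11. node 0  ⊔preds={0}  new={0,1,3}  stable

Least fixpoint reached:
  node 0: {0,1,3}
  node 1: {0}
  node 2: {1,2,3}
  node 3: {0,1,2,3}
  node 4: {0}
  node 5: {0,1,2,3}
  node 6: {0}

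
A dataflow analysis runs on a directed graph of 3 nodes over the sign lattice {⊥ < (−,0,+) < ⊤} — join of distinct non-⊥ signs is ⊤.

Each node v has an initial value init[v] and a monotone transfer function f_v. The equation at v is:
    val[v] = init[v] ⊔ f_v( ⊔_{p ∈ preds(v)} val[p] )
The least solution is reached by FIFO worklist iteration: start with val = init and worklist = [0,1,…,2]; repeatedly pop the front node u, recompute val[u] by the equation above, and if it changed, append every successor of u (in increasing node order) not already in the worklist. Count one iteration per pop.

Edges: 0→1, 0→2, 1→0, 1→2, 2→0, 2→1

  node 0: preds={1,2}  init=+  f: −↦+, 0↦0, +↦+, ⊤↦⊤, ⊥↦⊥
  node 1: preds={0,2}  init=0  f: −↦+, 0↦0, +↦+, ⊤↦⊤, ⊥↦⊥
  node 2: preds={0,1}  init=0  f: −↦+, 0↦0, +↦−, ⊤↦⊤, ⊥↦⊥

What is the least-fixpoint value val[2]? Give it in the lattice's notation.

⊤

Worklist (5 pops):
  #1 pop 0: in=0 → ⊤ (was +); enqueue []
  #2 pop 1: in=⊤ → ⊤ (was 0); enqueue [0]
  #3 pop 2: in=⊤ → ⊤ (was 0); enqueue [1]
  #4 pop 0: in=⊤ → ⊤ (no change)
  #5 pop 1: in=⊤ → ⊤ (no change)

Fixpoint:
  val[0] = ⊤
  val[1] = ⊤
  val[2] = ⊤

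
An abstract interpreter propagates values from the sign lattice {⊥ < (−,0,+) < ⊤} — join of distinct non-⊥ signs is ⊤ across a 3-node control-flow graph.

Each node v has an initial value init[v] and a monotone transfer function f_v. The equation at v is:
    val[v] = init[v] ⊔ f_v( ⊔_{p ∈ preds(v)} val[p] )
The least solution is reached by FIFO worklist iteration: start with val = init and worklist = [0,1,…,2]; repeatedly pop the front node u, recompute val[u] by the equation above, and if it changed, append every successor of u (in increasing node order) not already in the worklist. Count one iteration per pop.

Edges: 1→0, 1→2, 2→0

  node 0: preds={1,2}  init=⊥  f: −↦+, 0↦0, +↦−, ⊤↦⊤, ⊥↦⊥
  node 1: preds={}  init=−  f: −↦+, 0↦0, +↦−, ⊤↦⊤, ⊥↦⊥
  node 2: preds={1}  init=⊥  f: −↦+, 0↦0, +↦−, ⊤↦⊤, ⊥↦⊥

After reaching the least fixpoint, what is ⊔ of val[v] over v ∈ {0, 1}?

Trace (4 dequeues):
  [1] u=0 | in − | out + | prev ⊥ | push {}
  [2] u=1 | in ⊥ | out − | ==
  [3] u=2 | in − | out + | prev ⊥ | push {0}
  [4] u=0 | in ⊤ | out ⊤ | prev + | push {}

Converged values:
  [0] ⊤
  [1] −
  [2] +

⊤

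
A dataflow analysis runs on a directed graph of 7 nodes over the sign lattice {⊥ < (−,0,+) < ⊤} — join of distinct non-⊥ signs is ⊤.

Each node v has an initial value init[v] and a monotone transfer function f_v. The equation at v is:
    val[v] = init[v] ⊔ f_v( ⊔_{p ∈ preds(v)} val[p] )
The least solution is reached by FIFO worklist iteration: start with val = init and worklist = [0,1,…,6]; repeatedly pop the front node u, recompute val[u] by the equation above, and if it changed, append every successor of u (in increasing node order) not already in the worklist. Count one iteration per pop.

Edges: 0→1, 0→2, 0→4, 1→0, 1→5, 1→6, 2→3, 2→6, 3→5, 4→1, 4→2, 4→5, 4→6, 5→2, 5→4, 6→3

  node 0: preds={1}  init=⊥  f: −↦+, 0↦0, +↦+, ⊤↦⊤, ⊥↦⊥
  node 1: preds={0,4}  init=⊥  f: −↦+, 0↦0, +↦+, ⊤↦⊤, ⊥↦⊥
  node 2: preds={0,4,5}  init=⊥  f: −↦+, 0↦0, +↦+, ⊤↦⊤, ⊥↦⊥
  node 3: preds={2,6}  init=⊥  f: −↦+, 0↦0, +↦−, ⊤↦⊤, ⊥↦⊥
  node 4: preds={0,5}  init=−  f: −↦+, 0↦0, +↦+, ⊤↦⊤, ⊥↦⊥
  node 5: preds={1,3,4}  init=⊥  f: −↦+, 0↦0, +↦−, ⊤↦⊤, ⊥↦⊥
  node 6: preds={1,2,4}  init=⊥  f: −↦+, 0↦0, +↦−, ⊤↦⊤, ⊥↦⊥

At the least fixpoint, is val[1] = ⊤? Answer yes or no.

yes

Trace (19 dequeues):
  [1] u=0 | in ⊥ | out ⊥ | ==
  [2] u=1 | in − | out + | prev ⊥ | push {0}
  [3] u=2 | in − | out + | prev ⊥ | push {}
  [4] u=3 | in + | out − | prev ⊥ | push {}
  [5] u=4 | in ⊥ | out − | ==
  [6] u=5 | in ⊤ | out ⊤ | prev ⊥ | push {2,4}
  [7] u=6 | in ⊤ | out ⊤ | prev ⊥ | push {3}
  [8] u=0 | in + | out + | prev ⊥ | push {1}
  [9] u=2 | in ⊤ | out ⊤ | prev + | push {6}
  [10] u=4 | in ⊤ | out ⊤ | prev − | push {2,5}
  [11] u=3 | in ⊤ | out ⊤ | prev − | push {}
  [12] u=1 | in ⊤ | out ⊤ | prev + | push {0}
  [13] u=6 | in ⊤ | out ⊤ | ==
  [14] u=2 | in ⊤ | out ⊤ | ==
  [15] u=5 | in ⊤ | out ⊤ | ==
  [16] u=0 | in ⊤ | out ⊤ | prev + | push {1,2,4}
  [17] u=1 | in ⊤ | out ⊤ | ==
  [18] u=2 | in ⊤ | out ⊤ | ==
  [19] u=4 | in ⊤ | out ⊤ | ==

Converged values:
  [0] ⊤
  [1] ⊤
  [2] ⊤
  [3] ⊤
  [4] ⊤
  [5] ⊤
  [6] ⊤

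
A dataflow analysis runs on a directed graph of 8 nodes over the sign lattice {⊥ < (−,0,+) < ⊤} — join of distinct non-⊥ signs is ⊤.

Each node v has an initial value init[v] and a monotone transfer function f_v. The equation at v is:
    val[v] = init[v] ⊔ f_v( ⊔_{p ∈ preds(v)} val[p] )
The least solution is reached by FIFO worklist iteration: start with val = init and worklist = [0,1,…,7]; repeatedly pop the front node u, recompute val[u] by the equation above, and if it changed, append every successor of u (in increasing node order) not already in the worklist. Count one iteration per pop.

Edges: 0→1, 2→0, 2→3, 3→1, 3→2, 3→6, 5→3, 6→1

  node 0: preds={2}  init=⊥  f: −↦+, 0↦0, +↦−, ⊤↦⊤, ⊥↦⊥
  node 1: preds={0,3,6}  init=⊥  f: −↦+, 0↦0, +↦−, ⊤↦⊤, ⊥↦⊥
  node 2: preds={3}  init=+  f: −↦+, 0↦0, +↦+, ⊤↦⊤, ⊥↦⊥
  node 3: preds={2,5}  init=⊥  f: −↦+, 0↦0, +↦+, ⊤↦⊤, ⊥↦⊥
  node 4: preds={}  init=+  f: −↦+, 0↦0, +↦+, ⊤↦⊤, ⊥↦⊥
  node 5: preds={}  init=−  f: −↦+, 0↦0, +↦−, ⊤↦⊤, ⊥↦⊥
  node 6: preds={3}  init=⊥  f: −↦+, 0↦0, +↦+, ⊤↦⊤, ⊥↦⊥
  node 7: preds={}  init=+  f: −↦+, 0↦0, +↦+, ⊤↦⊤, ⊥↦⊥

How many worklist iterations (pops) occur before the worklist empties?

13

Trace (13 dequeues):
  [1] u=0 | in + | out − | prev ⊥ | push {}
  [2] u=1 | in − | out + | prev ⊥ | push {}
  [3] u=2 | in ⊥ | out + | ==
  [4] u=3 | in ⊤ | out ⊤ | prev ⊥ | push {1,2}
  [5] u=4 | in ⊥ | out + | ==
  [6] u=5 | in ⊥ | out − | ==
  [7] u=6 | in ⊤ | out ⊤ | prev ⊥ | push {}
  [8] u=7 | in ⊥ | out + | ==
  [9] u=1 | in ⊤ | out ⊤ | prev + | push {}
  [10] u=2 | in ⊤ | out ⊤ | prev + | push {0,3}
  [11] u=0 | in ⊤ | out ⊤ | prev − | push {1}
  [12] u=3 | in ⊤ | out ⊤ | ==
  [13] u=1 | in ⊤ | out ⊤ | ==

Converged values:
  [0] ⊤
  [1] ⊤
  [2] ⊤
  [3] ⊤
  [4] +
  [5] −
  [6] ⊤
  [7] +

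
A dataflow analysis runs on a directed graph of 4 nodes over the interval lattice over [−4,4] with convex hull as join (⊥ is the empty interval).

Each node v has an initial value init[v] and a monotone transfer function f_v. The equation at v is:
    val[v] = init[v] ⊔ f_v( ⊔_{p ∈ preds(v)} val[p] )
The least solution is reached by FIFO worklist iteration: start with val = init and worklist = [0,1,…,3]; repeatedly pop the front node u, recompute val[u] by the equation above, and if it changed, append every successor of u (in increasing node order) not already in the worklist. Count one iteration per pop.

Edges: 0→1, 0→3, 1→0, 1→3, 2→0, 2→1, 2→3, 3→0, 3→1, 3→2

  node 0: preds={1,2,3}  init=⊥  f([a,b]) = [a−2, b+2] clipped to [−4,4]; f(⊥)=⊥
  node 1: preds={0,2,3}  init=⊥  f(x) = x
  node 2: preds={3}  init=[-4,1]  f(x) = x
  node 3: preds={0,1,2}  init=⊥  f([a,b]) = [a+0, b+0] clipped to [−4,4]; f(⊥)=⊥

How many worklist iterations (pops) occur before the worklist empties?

Worklist (14 pops):
  #1 pop 0: in=[-4,1] → [-4,3] (was ⊥); enqueue []
  #2 pop 1: in=[-4,3] → [-4,3] (was ⊥); enqueue [0]
  #3 pop 2: in=⊥ → [-4,1] (no change)
  #4 pop 3: in=[-4,3] → [-4,3] (was ⊥); enqueue [1,2]
  #5 pop 0: in=[-4,3] → [-4,4] (was [-4,3]); enqueue [3]
  #6 pop 1: in=[-4,4] → [-4,4] (was [-4,3]); enqueue [0]
  #7 pop 2: in=[-4,3] → [-4,3] (was [-4,1]); enqueue [1]
  #8 pop 3: in=[-4,4] → [-4,4] (was [-4,3]); enqueue [2]
  #9 pop 0: in=[-4,4] → [-4,4] (no change)
  #10 pop 1: in=[-4,4] → [-4,4] (no change)
  #11 pop 2: in=[-4,4] → [-4,4] (was [-4,3]); enqueue [0,1,3]
  #12 pop 0: in=[-4,4] → [-4,4] (no change)
  #13 pop 1: in=[-4,4] → [-4,4] (no change)
  #14 pop 3: in=[-4,4] → [-4,4] (no change)

Fixpoint:
  val[0] = [-4,4]
  val[1] = [-4,4]
  val[2] = [-4,4]
  val[3] = [-4,4]

14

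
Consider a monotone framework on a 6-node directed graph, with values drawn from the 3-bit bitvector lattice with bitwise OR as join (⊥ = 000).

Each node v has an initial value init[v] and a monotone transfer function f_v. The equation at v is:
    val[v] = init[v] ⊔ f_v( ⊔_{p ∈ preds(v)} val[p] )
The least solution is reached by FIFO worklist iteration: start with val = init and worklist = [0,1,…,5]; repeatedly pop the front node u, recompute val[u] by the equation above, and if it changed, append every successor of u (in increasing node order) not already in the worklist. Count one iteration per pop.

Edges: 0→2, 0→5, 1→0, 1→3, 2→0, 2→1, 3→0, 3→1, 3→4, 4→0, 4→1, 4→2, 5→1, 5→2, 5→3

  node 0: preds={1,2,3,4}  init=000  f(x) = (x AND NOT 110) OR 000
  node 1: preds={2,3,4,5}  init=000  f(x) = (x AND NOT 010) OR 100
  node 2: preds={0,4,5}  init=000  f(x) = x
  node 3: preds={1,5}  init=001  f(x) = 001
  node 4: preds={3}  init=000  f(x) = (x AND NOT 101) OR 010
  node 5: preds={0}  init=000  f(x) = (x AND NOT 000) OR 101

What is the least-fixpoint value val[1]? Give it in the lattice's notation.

Worklist (12 pops):
  #1 pop 0: in=001 → 001 (was 000); enqueue []
  #2 pop 1: in=001 → 101 (was 000); enqueue [0]
  #3 pop 2: in=001 → 001 (was 000); enqueue [1]
  #4 pop 3: in=101 → 001 (no change)
  #5 pop 4: in=001 → 010 (was 000); enqueue [2]
  #6 pop 5: in=001 → 101 (was 000); enqueue [3]
  #7 pop 0: in=111 → 001 (no change)
  #8 pop 1: in=111 → 101 (no change)
  #9 pop 2: in=111 → 111 (was 001); enqueue [0,1]
  #10 pop 3: in=101 → 001 (no change)
  #11 pop 0: in=111 → 001 (no change)
  #12 pop 1: in=111 → 101 (no change)

Fixpoint:
  val[0] = 001
  val[1] = 101
  val[2] = 111
  val[3] = 001
  val[4] = 010
  val[5] = 101

101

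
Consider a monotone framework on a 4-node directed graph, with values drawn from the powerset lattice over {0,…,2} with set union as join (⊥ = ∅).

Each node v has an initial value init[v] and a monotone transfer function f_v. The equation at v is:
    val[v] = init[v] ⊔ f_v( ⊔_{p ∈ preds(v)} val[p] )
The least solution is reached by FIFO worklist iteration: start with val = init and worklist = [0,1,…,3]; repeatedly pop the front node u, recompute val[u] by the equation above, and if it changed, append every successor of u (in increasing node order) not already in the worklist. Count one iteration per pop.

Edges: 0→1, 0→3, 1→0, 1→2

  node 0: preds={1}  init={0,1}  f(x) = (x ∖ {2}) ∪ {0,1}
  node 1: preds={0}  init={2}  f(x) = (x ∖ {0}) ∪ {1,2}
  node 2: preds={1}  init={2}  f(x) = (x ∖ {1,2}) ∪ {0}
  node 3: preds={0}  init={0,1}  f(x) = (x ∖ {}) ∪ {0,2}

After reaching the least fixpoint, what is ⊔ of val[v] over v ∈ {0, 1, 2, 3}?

Worklist (5 pops):
  #1 pop 0: in={2} → {0,1} (no change)
  #2 pop 1: in={0,1} → {1,2} (was {2}); enqueue [0]
  #3 pop 2: in={1,2} → {0,2} (was {2}); enqueue []
  #4 pop 3: in={0,1} → {0,1,2} (was {0,1}); enqueue []
  #5 pop 0: in={1,2} → {0,1} (no change)

Fixpoint:
  val[0] = {0,1}
  val[1] = {1,2}
  val[2] = {0,2}
  val[3] = {0,1,2}

{0,1,2}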